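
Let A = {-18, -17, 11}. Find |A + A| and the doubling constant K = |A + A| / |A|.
K = |A + A| / |A| = 6/3 = 2

Enumerate A + A = {a + b : a, b ∈ A}. With |A| = 3, there are |A|^2 = 9 ordered sum pairs; collecting distinct values, A + A = {-36, -35, -34, -7, -6, 22}, so |A + A| = 6. Thus K = 6/3 = 2. For comparison, the minimum possible |A + A| over all 3-element sets is 2·3 − 1 = 5 (so min K = 5/3), attained only by arithmetic progressions.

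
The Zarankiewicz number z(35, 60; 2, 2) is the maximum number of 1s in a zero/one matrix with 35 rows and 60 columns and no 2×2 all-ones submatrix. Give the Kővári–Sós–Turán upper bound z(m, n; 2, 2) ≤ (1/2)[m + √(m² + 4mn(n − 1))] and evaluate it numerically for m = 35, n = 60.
z(35, 60; 2, 2) ≤ (1/2)[35 + √(35² + 4·35·60·59)] = (1/2)[35 + √496825] = 369.9291

Kővári–Sós–Turán: let r_1, ..., r_35 be the row sums and z = Σ r_i the total number of 1s. Each pair of columns can share at most one row with both entries 1 (else a 2×2 all-ones block appears), so Σ_i C(r_i, 2) ≤ C(60, 2) = 1770. By convexity Σ_i C(r_i, 2) ≥ 35·C(z/35, 2) = z(z − 35)/(2·35), giving z² − 35z − 35·60·59 ≤ 0 and hence z ≤ (1/2)[35 + √(1225 + 4·123900)] = (1/2)[35 + √496825] ≈ (1/2)(35 + 704.8581) = 369.9291.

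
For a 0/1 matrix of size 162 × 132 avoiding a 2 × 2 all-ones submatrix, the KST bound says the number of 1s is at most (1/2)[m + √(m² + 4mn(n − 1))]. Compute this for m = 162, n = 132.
z(162, 132; 2, 2) ≤ (1/2)[162 + √(162² + 4·162·132·131)] = (1/2)[162 + √11231460] = 1756.6685

Kővári–Sós–Turán: let r_1, ..., r_162 be the row sums and z = Σ r_i the total number of 1s. Each pair of columns can share at most one row with both entries 1 (else a 2×2 all-ones block appears), so Σ_i C(r_i, 2) ≤ C(132, 2) = 8646. By convexity Σ_i C(r_i, 2) ≥ 162·C(z/162, 2) = z(z − 162)/(2·162), giving z² − 162z − 162·132·131 ≤ 0 and hence z ≤ (1/2)[162 + √(26244 + 4·2801304)] = (1/2)[162 + √11231460] ≈ (1/2)(162 + 3351.337) = 1756.6685.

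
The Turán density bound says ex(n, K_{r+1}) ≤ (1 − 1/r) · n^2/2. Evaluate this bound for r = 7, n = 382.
Turán density bound = (6/7) · 382^2/2 = 437772/7 ≈ 62538.8571

Turán's theorem: ex(n, K_{r+1}) is achieved by the complete r-partite Turán graph T(n, r) with parts as balanced as possible, and is at most (1 − 1/r) · n^2/2. For r = 7, n = 382: the density bound is (6/7) · 145924/2 = 437772/7 ≈ 62538.8571. The integer-valued extremum is e(T(382, 7)) = 62538, which is strictly less than the density bound 437772/7 since 7 ∤ 382 (the parts of T(382, 7) cannot all be equal).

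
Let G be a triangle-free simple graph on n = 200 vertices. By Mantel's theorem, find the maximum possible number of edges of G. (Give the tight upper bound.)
ex(200, K_3) = ⌊200^2/4⌋ = 10000

Mantel (1907): a triangle-free graph on n vertices has at most ⌊n^2/4⌋ edges, with equality for the complete bipartite graph K_{⌊n/2⌋, ⌈n/2⌉}. For n = 200: ⌊200^2/4⌋ = ⌊40000/4⌋ = 10000. The extremal graph is K_{100, 100}, which has 100·100 = 10000 edges.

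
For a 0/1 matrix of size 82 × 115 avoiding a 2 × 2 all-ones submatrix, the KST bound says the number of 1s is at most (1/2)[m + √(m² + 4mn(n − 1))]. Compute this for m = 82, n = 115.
z(82, 115; 2, 2) ≤ (1/2)[82 + √(82² + 4·82·115·114)] = (1/2)[82 + √4306804] = 1078.642

Kővári–Sós–Turán: let r_1, ..., r_82 be the row sums and z = Σ r_i the total number of 1s. Each pair of columns can share at most one row with both entries 1 (else a 2×2 all-ones block appears), so Σ_i C(r_i, 2) ≤ C(115, 2) = 6555. By convexity Σ_i C(r_i, 2) ≥ 82·C(z/82, 2) = z(z − 82)/(2·82), giving z² − 82z − 82·115·114 ≤ 0 and hence z ≤ (1/2)[82 + √(6724 + 4·1075020)] = (1/2)[82 + √4306804] ≈ (1/2)(82 + 2075.2841) = 1078.642.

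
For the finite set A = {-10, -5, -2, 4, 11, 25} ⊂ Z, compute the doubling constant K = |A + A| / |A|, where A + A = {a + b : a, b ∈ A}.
K = |A + A| / |A| = 20/6 = 10/3

Enumerate A + A = {a + b : a, b ∈ A}. With |A| = 6, there are |A|^2 = 36 ordered sum pairs; collecting distinct values, A + A = {-20, -15, -12, -10, -7, -6, -4, -1, 1, 2, 6, 8, 9, 15, 20, 22, 23, 29, 36, 50}, so |A + A| = 20. Thus K = 20/6 = 10/3. For comparison, the minimum possible |A + A| over all 6-element sets is 2·6 − 1 = 11 (so min K = 11/6), attained only by arithmetic progressions.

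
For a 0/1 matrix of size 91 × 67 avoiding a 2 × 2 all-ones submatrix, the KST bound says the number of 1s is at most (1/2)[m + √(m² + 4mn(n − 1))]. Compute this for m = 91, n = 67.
z(91, 67; 2, 2) ≤ (1/2)[91 + √(91² + 4·91·67·66)] = (1/2)[91 + √1617889] = 681.4813

Kővári–Sós–Turán: let r_1, ..., r_91 be the row sums and z = Σ r_i the total number of 1s. Each pair of columns can share at most one row with both entries 1 (else a 2×2 all-ones block appears), so Σ_i C(r_i, 2) ≤ C(67, 2) = 2211. By convexity Σ_i C(r_i, 2) ≥ 91·C(z/91, 2) = z(z − 91)/(2·91), giving z² − 91z − 91·67·66 ≤ 0 and hence z ≤ (1/2)[91 + √(8281 + 4·402402)] = (1/2)[91 + √1617889] ≈ (1/2)(91 + 1271.9627) = 681.4813.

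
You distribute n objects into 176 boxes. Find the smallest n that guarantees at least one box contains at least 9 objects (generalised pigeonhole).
n = (9 − 1)·176 + 1 = 1409

By the generalised pigeonhole principle, to guarantee some box contains ≥ r objects we need more than (r − 1) · k objects total. Threshold: n = (r − 1) · k + 1. With r = 9 and k = 176: n = 8 · 176 + 1 = 1408 + 1 = 1409. For n = 1408 = 8 · 176, we can put exactly 8 objects in every box, avoiding 9 in any single one — so 1409 is tight.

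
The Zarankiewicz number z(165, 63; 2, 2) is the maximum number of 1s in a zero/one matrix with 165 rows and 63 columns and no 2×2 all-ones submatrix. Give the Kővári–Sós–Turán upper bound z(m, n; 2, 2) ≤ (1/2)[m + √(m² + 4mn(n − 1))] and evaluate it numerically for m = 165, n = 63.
z(165, 63; 2, 2) ≤ (1/2)[165 + √(165² + 4·165·63·62)] = (1/2)[165 + √2605185] = 889.5293

Kővári–Sós–Turán: let r_1, ..., r_165 be the row sums and z = Σ r_i the total number of 1s. Each pair of columns can share at most one row with both entries 1 (else a 2×2 all-ones block appears), so Σ_i C(r_i, 2) ≤ C(63, 2) = 1953. By convexity Σ_i C(r_i, 2) ≥ 165·C(z/165, 2) = z(z − 165)/(2·165), giving z² − 165z − 165·63·62 ≤ 0 and hence z ≤ (1/2)[165 + √(27225 + 4·644490)] = (1/2)[165 + √2605185] ≈ (1/2)(165 + 1614.0585) = 889.5293.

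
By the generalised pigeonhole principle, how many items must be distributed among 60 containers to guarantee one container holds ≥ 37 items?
n = (37 − 1)·60 + 1 = 2161

By the generalised pigeonhole principle, to guarantee some box contains ≥ r objects we need more than (r − 1) · k objects total. Threshold: n = (r − 1) · k + 1. With r = 37 and k = 60: n = 36 · 60 + 1 = 2160 + 1 = 2161. For n = 2160 = 36 · 60, we can put exactly 36 objects in every box, avoiding 37 in any single one — so 2161 is tight.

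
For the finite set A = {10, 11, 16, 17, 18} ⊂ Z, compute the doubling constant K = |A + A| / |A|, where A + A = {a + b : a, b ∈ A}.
K = |A + A| / |A| = 12/5

Enumerate A + A = {a + b : a, b ∈ A}. With |A| = 5, there are |A|^2 = 25 ordered sum pairs; collecting distinct values, A + A = {20, 21, 22, 26, 27, 28, 29, 32, 33, 34, 35, 36}, so |A + A| = 12. Thus K = 12/5. For comparison, the minimum possible |A + A| over all 5-element sets is 2·5 − 1 = 9 (so min K = 9/5), attained only by arithmetic progressions.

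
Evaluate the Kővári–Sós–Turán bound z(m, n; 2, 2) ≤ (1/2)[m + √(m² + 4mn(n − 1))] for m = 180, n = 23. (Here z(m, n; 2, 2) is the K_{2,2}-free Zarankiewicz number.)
z(180, 23; 2, 2) ≤ (1/2)[180 + √(180² + 4·180·23·22)] = (1/2)[180 + √396720] = 404.9286

Kővári–Sós–Turán: let r_1, ..., r_180 be the row sums and z = Σ r_i the total number of 1s. Each pair of columns can share at most one row with both entries 1 (else a 2×2 all-ones block appears), so Σ_i C(r_i, 2) ≤ C(23, 2) = 253. By convexity Σ_i C(r_i, 2) ≥ 180·C(z/180, 2) = z(z − 180)/(2·180), giving z² − 180z − 180·23·22 ≤ 0 and hence z ≤ (1/2)[180 + √(32400 + 4·91080)] = (1/2)[180 + √396720] ≈ (1/2)(180 + 629.8571) = 404.9286.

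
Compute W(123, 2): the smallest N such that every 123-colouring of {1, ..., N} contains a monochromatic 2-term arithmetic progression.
W(123, 2) = 123 + 1 = 124

A 2-term AP is any pair of integers, so a monochromatic 2-AP exists iff some colour is used at least twice. With 123 colours, the colouring i ↦ i on {1, ..., 123} uses each colour once, avoiding any monochromatic pair, so W(123, 2) > 123. For {1, ..., 124}, pigeonhole forces two integers of the same colour, which form a monochromatic 2-AP. Hence W(123, 2) = 124.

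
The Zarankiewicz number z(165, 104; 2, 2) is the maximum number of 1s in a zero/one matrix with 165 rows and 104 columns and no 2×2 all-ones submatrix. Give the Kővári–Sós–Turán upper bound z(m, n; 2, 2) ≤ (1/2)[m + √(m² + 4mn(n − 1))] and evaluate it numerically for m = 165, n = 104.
z(165, 104; 2, 2) ≤ (1/2)[165 + √(165² + 4·165·104·103)] = (1/2)[165 + √7097145] = 1414.5234

Kővári–Sós–Turán: let r_1, ..., r_165 be the row sums and z = Σ r_i the total number of 1s. Each pair of columns can share at most one row with both entries 1 (else a 2×2 all-ones block appears), so Σ_i C(r_i, 2) ≤ C(104, 2) = 5356. By convexity Σ_i C(r_i, 2) ≥ 165·C(z/165, 2) = z(z − 165)/(2·165), giving z² − 165z − 165·104·103 ≤ 0 and hence z ≤ (1/2)[165 + √(27225 + 4·1767480)] = (1/2)[165 + √7097145] ≈ (1/2)(165 + 2664.0467) = 1414.5234.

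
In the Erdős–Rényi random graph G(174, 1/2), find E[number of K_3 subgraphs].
E[# K_3] = C(174, 3) · (1/2)^C(3, 2) = 862924 / 2^3 = 215731/2 = 107865.5

For each 3-subset S of vertices (there are C(174, 3) = 862924 such S), let X_S = 1 if S induces a K_3 (all C(3, 2) = 3 edges present). Then P(X_S = 1) = (1/2)^3 = 1/8. By linearity of expectation, E[# K_3] = C(174, 3) · (1/2)^3 = 862924 / 8 = 215731/2 = 107865.5.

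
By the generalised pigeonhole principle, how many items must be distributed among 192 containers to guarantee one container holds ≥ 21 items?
n = (21 − 1)·192 + 1 = 3841

By the generalised pigeonhole principle, to guarantee some box contains ≥ r objects we need more than (r − 1) · k objects total. Threshold: n = (r − 1) · k + 1. With r = 21 and k = 192: n = 20 · 192 + 1 = 3840 + 1 = 3841. For n = 3840 = 20 · 192, we can put exactly 20 objects in every box, avoiding 21 in any single one — so 3841 is tight.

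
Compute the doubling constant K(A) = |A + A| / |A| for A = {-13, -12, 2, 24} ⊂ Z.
K = |A + A| / |A| = 10/4 = 5/2

Enumerate A + A = {a + b : a, b ∈ A}. With |A| = 4, there are |A|^2 = 16 ordered sum pairs; collecting distinct values, A + A = {-26, -25, -24, -11, -10, 4, 11, 12, 26, 48}, so |A + A| = 10. Thus K = 10/4 = 5/2. For comparison, the minimum possible |A + A| over all 4-element sets is 2·4 − 1 = 7 (so min K = 7/4), attained only by arithmetic progressions.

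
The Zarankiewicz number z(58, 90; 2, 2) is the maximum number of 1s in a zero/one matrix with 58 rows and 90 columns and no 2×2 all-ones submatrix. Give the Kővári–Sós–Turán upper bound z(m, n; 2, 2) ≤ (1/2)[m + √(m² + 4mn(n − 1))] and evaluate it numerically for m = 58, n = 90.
z(58, 90; 2, 2) ≤ (1/2)[58 + √(58² + 4·58·90·89)] = (1/2)[58 + √1861684] = 711.2177

Kővári–Sós–Turán: let r_1, ..., r_58 be the row sums and z = Σ r_i the total number of 1s. Each pair of columns can share at most one row with both entries 1 (else a 2×2 all-ones block appears), so Σ_i C(r_i, 2) ≤ C(90, 2) = 4005. By convexity Σ_i C(r_i, 2) ≥ 58·C(z/58, 2) = z(z − 58)/(2·58), giving z² − 58z − 58·90·89 ≤ 0 and hence z ≤ (1/2)[58 + √(3364 + 4·464580)] = (1/2)[58 + √1861684] ≈ (1/2)(58 + 1364.4354) = 711.2177.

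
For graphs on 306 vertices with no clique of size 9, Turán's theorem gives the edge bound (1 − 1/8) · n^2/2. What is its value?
Turán density bound = (7/8) · 306^2/2 = 163863/4 ≈ 40965.75

Turán's theorem: ex(n, K_{r+1}) is achieved by the complete r-partite Turán graph T(n, r) with parts as balanced as possible, and is at most (1 − 1/r) · n^2/2. For r = 8, n = 306: the density bound is (7/8) · 93636/2 = 163863/4 ≈ 40965.75. The integer-valued extremum is e(T(306, 8)) = 40965, which is strictly less than the density bound 163863/4 since 8 ∤ 306 (the parts of T(306, 8) cannot all be equal).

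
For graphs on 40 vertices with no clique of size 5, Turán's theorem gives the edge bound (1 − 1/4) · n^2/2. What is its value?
Turán density bound = (3/4) · 40^2/2 = 600

Turán's theorem: ex(n, K_{r+1}) is achieved by the complete r-partite Turán graph T(n, r) with parts as balanced as possible, and is at most (1 − 1/r) · n^2/2. For r = 4, n = 40: the density bound is (3/4) · 1600/2 = 600. Since 4 ∣ 40, the Turán graph T(40, 4) has parts of equal size 10, and its edge count e(T(40, 4)) = 600 attains the density bound exactly.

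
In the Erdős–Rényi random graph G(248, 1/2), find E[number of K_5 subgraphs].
E[# K_5] = C(248, 5) · (1/2)^C(5, 2) = 7506861544 / 2^10 = 938357693/128 = 7330919.4765625

For each 5-subset S of vertices (there are C(248, 5) = 7506861544 such S), let X_S = 1 if S induces a K_5 (all C(5, 2) = 10 edges present). Then P(X_S = 1) = (1/2)^10 = 1/1024. By linearity of expectation, E[# K_5] = C(248, 5) · (1/2)^10 = 7506861544 / 1024 = 938357693/128 = 7330919.4765625.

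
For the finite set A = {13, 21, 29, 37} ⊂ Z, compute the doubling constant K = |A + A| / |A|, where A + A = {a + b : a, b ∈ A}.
K = |A + A| / |A| = 7/4

Enumerate A + A = {a + b : a, b ∈ A}. With |A| = 4, there are |A|^2 = 16 ordered sum pairs; collecting distinct values, A + A = {26, 34, 42, 50, 58, 66, 74}, so |A + A| = 7. Thus K = 7/4. Here |A + A| = 2|A| − 1 = 7, the minimum possible — so K = 7/4 is minimal, which holds iff A is an arithmetic progression.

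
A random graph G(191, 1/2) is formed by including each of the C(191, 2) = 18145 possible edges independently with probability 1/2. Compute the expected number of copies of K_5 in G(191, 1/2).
E[# K_5] = C(191, 5) · (1/2)^C(5, 2) = 2009402703 / 2^10 ≈ 1962307.327148

For each 5-subset S of vertices (there are C(191, 5) = 2009402703 such S), let X_S = 1 if S induces a K_5 (all C(5, 2) = 10 edges present). Then P(X_S = 1) = (1/2)^10 = 1/1024. By linearity of expectation, E[# K_5] = C(191, 5) · (1/2)^10 = 2009402703 / 1024 ≈ 1962307.327148.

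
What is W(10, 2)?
W(10, 2) = 10 + 1 = 11

A 2-term AP is any pair of integers, so a monochromatic 2-AP exists iff some colour is used at least twice. With 10 colours, the colouring i ↦ i on {1, ..., 10} uses each colour once, avoiding any monochromatic pair, so W(10, 2) > 10. For {1, ..., 11}, pigeonhole forces two integers of the same colour, which form a monochromatic 2-AP. Hence W(10, 2) = 11.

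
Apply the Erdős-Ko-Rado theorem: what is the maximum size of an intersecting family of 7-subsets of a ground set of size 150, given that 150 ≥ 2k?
max |F| = C(149, 6) = 13725120696

Erdős-Ko-Rado (1961): when n ≥ 2k, max |F| = C(n−1, k−1). The bound is attained by the star {A : i ∈ A} for any fixed i ∈ [n]. Here C(150−1, 7−1) = C(149, 6) = 13725120696.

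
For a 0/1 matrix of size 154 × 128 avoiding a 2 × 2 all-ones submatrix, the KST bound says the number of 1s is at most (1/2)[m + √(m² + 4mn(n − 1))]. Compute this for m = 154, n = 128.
z(154, 128; 2, 2) ≤ (1/2)[154 + √(154² + 4·154·128·127)] = (1/2)[154 + √10037412] = 1661.0937

Kővári–Sós–Turán: let r_1, ..., r_154 be the row sums and z = Σ r_i the total number of 1s. Each pair of columns can share at most one row with both entries 1 (else a 2×2 all-ones block appears), so Σ_i C(r_i, 2) ≤ C(128, 2) = 8128. By convexity Σ_i C(r_i, 2) ≥ 154·C(z/154, 2) = z(z − 154)/(2·154), giving z² − 154z − 154·128·127 ≤ 0 and hence z ≤ (1/2)[154 + √(23716 + 4·2503424)] = (1/2)[154 + √10037412] ≈ (1/2)(154 + 3168.1875) = 1661.0937.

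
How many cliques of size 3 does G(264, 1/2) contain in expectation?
E[# K_3] = C(264, 3) · (1/2)^C(3, 2) = 3031864 / 2^3 = 378983

For each 3-subset S of vertices (there are C(264, 3) = 3031864 such S), let X_S = 1 if S induces a K_3 (all C(3, 2) = 3 edges present). Then P(X_S = 1) = (1/2)^3 = 1/8. By linearity of expectation, E[# K_3] = C(264, 3) · (1/2)^3 = 3031864 / 8 = 378983.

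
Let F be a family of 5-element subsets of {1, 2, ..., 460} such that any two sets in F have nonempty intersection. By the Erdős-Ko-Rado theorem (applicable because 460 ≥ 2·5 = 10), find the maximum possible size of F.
max |F| = C(459, 4) = 1825357626

The Erdős-Ko-Rado theorem states: for n ≥ 2k, an intersecting family of k-subsets of an n-element set has size at most C(n − 1, k − 1), with equality for 'star' families {A ⊆ [n] : |A| = k, i ∈ A} (fix an element i). For n = 460, k = 5: C(459, 4) = 1825357626.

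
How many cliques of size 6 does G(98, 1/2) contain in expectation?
E[# K_6] = C(98, 6) · (1/2)^C(6, 2) = 1052618392 / 2^15 = 131577299/4096 ≈ 32123.364014

For each 6-subset S of vertices (there are C(98, 6) = 1052618392 such S), let X_S = 1 if S induces a K_6 (all C(6, 2) = 15 edges present). Then P(X_S = 1) = (1/2)^15 = 1/32768. By linearity of expectation, E[# K_6] = C(98, 6) · (1/2)^15 = 1052618392 / 32768 = 131577299/4096 ≈ 32123.364014.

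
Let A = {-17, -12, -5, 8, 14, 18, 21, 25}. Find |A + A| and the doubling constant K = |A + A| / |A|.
K = |A + A| / |A| = 32/8 = 4

Enumerate A + A = {a + b : a, b ∈ A}. With |A| = 8, there are |A|^2 = 64 ordered sum pairs; collecting distinct values, A + A = {-34, -29, -24, -22, -17, -10, -9, -4, -3, 1, 2, 3, 4, 6, 8, 9, 13, 16, 20, 22, 26, 28, 29, 32, 33, 35, 36, 39, 42, 43, 46, 50}, so |A + A| = 32. Thus K = 32/8 = 4. For comparison, the minimum possible |A + A| over all 8-element sets is 2·8 − 1 = 15 (so min K = 15/8), attained only by arithmetic progressions.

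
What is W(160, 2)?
W(160, 2) = 160 + 1 = 161

A 2-term AP is any pair of integers, so a monochromatic 2-AP exists iff some colour is used at least twice. With 160 colours, the colouring i ↦ i on {1, ..., 160} uses each colour once, avoiding any monochromatic pair, so W(160, 2) > 160. For {1, ..., 161}, pigeonhole forces two integers of the same colour, which form a monochromatic 2-AP. Hence W(160, 2) = 161.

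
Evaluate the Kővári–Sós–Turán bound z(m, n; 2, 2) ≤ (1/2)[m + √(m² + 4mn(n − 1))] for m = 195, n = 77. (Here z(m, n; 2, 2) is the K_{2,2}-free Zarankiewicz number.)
z(195, 77; 2, 2) ≤ (1/2)[195 + √(195² + 4·195·77·76)] = (1/2)[195 + √4602585] = 1170.1818

Kővári–Sós–Turán: let r_1, ..., r_195 be the row sums and z = Σ r_i the total number of 1s. Each pair of columns can share at most one row with both entries 1 (else a 2×2 all-ones block appears), so Σ_i C(r_i, 2) ≤ C(77, 2) = 2926. By convexity Σ_i C(r_i, 2) ≥ 195·C(z/195, 2) = z(z − 195)/(2·195), giving z² − 195z − 195·77·76 ≤ 0 and hence z ≤ (1/2)[195 + √(38025 + 4·1141140)] = (1/2)[195 + √4602585] ≈ (1/2)(195 + 2145.3636) = 1170.1818.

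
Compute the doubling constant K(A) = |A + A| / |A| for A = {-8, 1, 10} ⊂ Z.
K = |A + A| / |A| = 5/3

Enumerate A + A = {a + b : a, b ∈ A}. With |A| = 3, there are |A|^2 = 9 ordered sum pairs; collecting distinct values, A + A = {-16, -7, 2, 11, 20}, so |A + A| = 5. Thus K = 5/3. Here |A + A| = 2|A| − 1 = 5, the minimum possible — so K = 5/3 is minimal, which holds iff A is an arithmetic progression.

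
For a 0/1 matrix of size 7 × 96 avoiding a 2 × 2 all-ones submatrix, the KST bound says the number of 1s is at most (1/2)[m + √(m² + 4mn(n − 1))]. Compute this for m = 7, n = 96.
z(7, 96; 2, 2) ≤ (1/2)[7 + √(7² + 4·7·96·95)] = (1/2)[7 + √255409] = 256.19

Kővári–Sós–Turán: let r_1, ..., r_7 be the row sums and z = Σ r_i the total number of 1s. Each pair of columns can share at most one row with both entries 1 (else a 2×2 all-ones block appears), so Σ_i C(r_i, 2) ≤ C(96, 2) = 4560. By convexity Σ_i C(r_i, 2) ≥ 7·C(z/7, 2) = z(z − 7)/(2·7), giving z² − 7z − 7·96·95 ≤ 0 and hence z ≤ (1/2)[7 + √(49 + 4·63840)] = (1/2)[7 + √255409] ≈ (1/2)(7 + 505.3801) = 256.19.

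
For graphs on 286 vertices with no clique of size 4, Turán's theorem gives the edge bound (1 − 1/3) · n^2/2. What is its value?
Turán density bound = (2/3) · 286^2/2 = 81796/3 ≈ 27265.3333

Turán's theorem: ex(n, K_{r+1}) is achieved by the complete r-partite Turán graph T(n, r) with parts as balanced as possible, and is at most (1 − 1/r) · n^2/2. For r = 3, n = 286: the density bound is (2/3) · 81796/2 = 81796/3 ≈ 27265.3333. The integer-valued extremum is e(T(286, 3)) = 27265, which is strictly less than the density bound 81796/3 since 3 ∤ 286 (the parts of T(286, 3) cannot all be equal).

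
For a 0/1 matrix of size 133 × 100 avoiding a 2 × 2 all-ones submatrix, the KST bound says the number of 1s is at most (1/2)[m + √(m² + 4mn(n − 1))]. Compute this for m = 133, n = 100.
z(133, 100; 2, 2) ≤ (1/2)[133 + √(133² + 4·133·100·99)] = (1/2)[133 + √5284489] = 1215.9008

Kővári–Sós–Turán: let r_1, ..., r_133 be the row sums and z = Σ r_i the total number of 1s. Each pair of columns can share at most one row with both entries 1 (else a 2×2 all-ones block appears), so Σ_i C(r_i, 2) ≤ C(100, 2) = 4950. By convexity Σ_i C(r_i, 2) ≥ 133·C(z/133, 2) = z(z − 133)/(2·133), giving z² − 133z − 133·100·99 ≤ 0 and hence z ≤ (1/2)[133 + √(17689 + 4·1316700)] = (1/2)[133 + √5284489] ≈ (1/2)(133 + 2298.8016) = 1215.9008.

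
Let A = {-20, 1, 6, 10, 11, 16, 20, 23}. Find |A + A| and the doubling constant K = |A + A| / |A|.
K = |A + A| / |A| = 31/8

Enumerate A + A = {a + b : a, b ∈ A}. With |A| = 8, there are |A|^2 = 64 ordered sum pairs; collecting distinct values, A + A = {-40, -19, -14, -10, -9, -4, 0, 2, 3, 7, 11, 12, 16, 17, 20, 21, 22, 24, 26, 27, 29, 30, 31, 32, 33, 34, 36, 39, 40, 43, 46}, so |A + A| = 31. Thus K = 31/8. For comparison, the minimum possible |A + A| over all 8-element sets is 2·8 − 1 = 15 (so min K = 15/8), attained only by arithmetic progressions.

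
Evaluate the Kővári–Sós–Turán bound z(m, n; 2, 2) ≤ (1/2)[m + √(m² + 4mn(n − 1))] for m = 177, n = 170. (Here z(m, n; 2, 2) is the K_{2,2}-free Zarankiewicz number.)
z(177, 170; 2, 2) ≤ (1/2)[177 + √(177² + 4·177·170·169)] = (1/2)[177 + √20372169] = 2345.277

Kővári–Sós–Turán: let r_1, ..., r_177 be the row sums and z = Σ r_i the total number of 1s. Each pair of columns can share at most one row with both entries 1 (else a 2×2 all-ones block appears), so Σ_i C(r_i, 2) ≤ C(170, 2) = 14365. By convexity Σ_i C(r_i, 2) ≥ 177·C(z/177, 2) = z(z − 177)/(2·177), giving z² − 177z − 177·170·169 ≤ 0 and hence z ≤ (1/2)[177 + √(31329 + 4·5085210)] = (1/2)[177 + √20372169] ≈ (1/2)(177 + 4513.5539) = 2345.277.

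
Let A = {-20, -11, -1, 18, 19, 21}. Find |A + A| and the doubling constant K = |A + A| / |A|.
K = |A + A| / |A| = 20/6 = 10/3

Enumerate A + A = {a + b : a, b ∈ A}. With |A| = 6, there are |A|^2 = 36 ordered sum pairs; collecting distinct values, A + A = {-40, -31, -22, -21, -12, -2, -1, 1, 7, 8, 10, 17, 18, 20, 36, 37, 38, 39, 40, 42}, so |A + A| = 20. Thus K = 20/6 = 10/3. For comparison, the minimum possible |A + A| over all 6-element sets is 2·6 − 1 = 11 (so min K = 11/6), attained only by arithmetic progressions.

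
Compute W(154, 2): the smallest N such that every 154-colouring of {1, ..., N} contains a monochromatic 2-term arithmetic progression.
W(154, 2) = 154 + 1 = 155

A 2-term AP is any pair of integers, so a monochromatic 2-AP exists iff some colour is used at least twice. With 154 colours, the colouring i ↦ i on {1, ..., 154} uses each colour once, avoiding any monochromatic pair, so W(154, 2) > 154. For {1, ..., 155}, pigeonhole forces two integers of the same colour, which form a monochromatic 2-AP. Hence W(154, 2) = 155.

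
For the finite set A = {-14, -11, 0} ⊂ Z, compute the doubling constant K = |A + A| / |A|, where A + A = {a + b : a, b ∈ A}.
K = |A + A| / |A| = 6/3 = 2

Enumerate A + A = {a + b : a, b ∈ A}. With |A| = 3, there are |A|^2 = 9 ordered sum pairs; collecting distinct values, A + A = {-28, -25, -22, -14, -11, 0}, so |A + A| = 6. Thus K = 6/3 = 2. For comparison, the minimum possible |A + A| over all 3-element sets is 2·3 − 1 = 5 (so min K = 5/3), attained only by arithmetic progressions.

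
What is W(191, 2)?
W(191, 2) = 191 + 1 = 192

A 2-term AP is any pair of integers, so a monochromatic 2-AP exists iff some colour is used at least twice. With 191 colours, the colouring i ↦ i on {1, ..., 191} uses each colour once, avoiding any monochromatic pair, so W(191, 2) > 191. For {1, ..., 192}, pigeonhole forces two integers of the same colour, which form a monochromatic 2-AP. Hence W(191, 2) = 192.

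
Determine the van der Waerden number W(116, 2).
W(116, 2) = 116 + 1 = 117

A 2-term AP is any pair of integers, so a monochromatic 2-AP exists iff some colour is used at least twice. With 116 colours, the colouring i ↦ i on {1, ..., 116} uses each colour once, avoiding any monochromatic pair, so W(116, 2) > 116. For {1, ..., 117}, pigeonhole forces two integers of the same colour, which form a monochromatic 2-AP. Hence W(116, 2) = 117.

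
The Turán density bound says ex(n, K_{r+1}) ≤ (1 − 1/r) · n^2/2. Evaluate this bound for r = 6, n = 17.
Turán density bound = (5/6) · 17^2/2 = 1445/12 ≈ 120.4167

Turán's theorem: ex(n, K_{r+1}) is achieved by the complete r-partite Turán graph T(n, r) with parts as balanced as possible, and is at most (1 − 1/r) · n^2/2. For r = 6, n = 17: the density bound is (5/6) · 289/2 = 1445/12 ≈ 120.4167. The integer-valued extremum is e(T(17, 6)) = 120, which is strictly less than the density bound 1445/12 since 6 ∤ 17 (the parts of T(17, 6) cannot all be equal).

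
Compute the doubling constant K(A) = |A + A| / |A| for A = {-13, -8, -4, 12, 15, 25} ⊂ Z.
K = |A + A| / |A| = 21/6 = 7/2

Enumerate A + A = {a + b : a, b ∈ A}. With |A| = 6, there are |A|^2 = 36 ordered sum pairs; collecting distinct values, A + A = {-26, -21, -17, -16, -12, -8, -1, 2, 4, 7, 8, 11, 12, 17, 21, 24, 27, 30, 37, 40, 50}, so |A + A| = 21. Thus K = 21/6 = 7/2. For comparison, the minimum possible |A + A| over all 6-element sets is 2·6 − 1 = 11 (so min K = 11/6), attained only by arithmetic progressions.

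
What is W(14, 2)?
W(14, 2) = 14 + 1 = 15

A 2-term AP is any pair of integers, so a monochromatic 2-AP exists iff some colour is used at least twice. With 14 colours, the colouring i ↦ i on {1, ..., 14} uses each colour once, avoiding any monochromatic pair, so W(14, 2) > 14. For {1, ..., 15}, pigeonhole forces two integers of the same colour, which form a monochromatic 2-AP. Hence W(14, 2) = 15.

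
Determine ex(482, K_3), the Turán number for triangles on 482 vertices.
ex(482, K_3) = ⌊482^2/4⌋ = 58081

Mantel (1907): a triangle-free graph on n vertices has at most ⌊n^2/4⌋ edges, with equality for the complete bipartite graph K_{⌊n/2⌋, ⌈n/2⌉}. For n = 482: ⌊482^2/4⌋ = ⌊232324/4⌋ = 58081. The extremal graph is K_{241, 241}, which has 241·241 = 58081 edges.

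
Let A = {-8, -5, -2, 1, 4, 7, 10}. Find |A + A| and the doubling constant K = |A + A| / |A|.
K = |A + A| / |A| = 13/7

Enumerate A + A = {a + b : a, b ∈ A}. With |A| = 7, there are |A|^2 = 49 ordered sum pairs; collecting distinct values, A + A = {-16, -13, -10, -7, -4, -1, 2, 5, 8, 11, 14, 17, 20}, so |A + A| = 13. Thus K = 13/7. Here |A + A| = 2|A| − 1 = 13, the minimum possible — so K = 13/7 is minimal, which holds iff A is an arithmetic progression.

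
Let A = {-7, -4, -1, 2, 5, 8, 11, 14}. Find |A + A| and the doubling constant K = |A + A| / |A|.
K = |A + A| / |A| = 15/8

Enumerate A + A = {a + b : a, b ∈ A}. With |A| = 8, there are |A|^2 = 64 ordered sum pairs; collecting distinct values, A + A = {-14, -11, -8, -5, -2, 1, 4, 7, 10, 13, 16, 19, 22, 25, 28}, so |A + A| = 15. Thus K = 15/8. Here |A + A| = 2|A| − 1 = 15, the minimum possible — so K = 15/8 is minimal, which holds iff A is an arithmetic progression.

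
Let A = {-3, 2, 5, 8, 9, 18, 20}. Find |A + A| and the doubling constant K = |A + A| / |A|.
K = |A + A| / |A| = 26/7

Enumerate A + A = {a + b : a, b ∈ A}. With |A| = 7, there are |A|^2 = 49 ordered sum pairs; collecting distinct values, A + A = {-6, -1, 2, 4, 5, 6, 7, 10, 11, 13, 14, 15, 16, 17, 18, 20, 22, 23, 25, 26, 27, 28, 29, 36, 38, 40}, so |A + A| = 26. Thus K = 26/7. For comparison, the minimum possible |A + A| over all 7-element sets is 2·7 − 1 = 13 (so min K = 13/7), attained only by arithmetic progressions.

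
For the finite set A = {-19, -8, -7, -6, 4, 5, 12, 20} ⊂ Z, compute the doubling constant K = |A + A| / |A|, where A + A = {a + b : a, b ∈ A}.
K = |A + A| / |A| = 30/8 = 15/4

Enumerate A + A = {a + b : a, b ∈ A}. With |A| = 8, there are |A|^2 = 64 ordered sum pairs; collecting distinct values, A + A = {-38, -27, -26, -25, -16, -15, -14, -13, -12, -7, -4, -3, -2, -1, 1, 4, 5, 6, 8, 9, 10, 12, 13, 14, 16, 17, 24, 25, 32, 40}, so |A + A| = 30. Thus K = 30/8 = 15/4. For comparison, the minimum possible |A + A| over all 8-element sets is 2·8 − 1 = 15 (so min K = 15/8), attained only by arithmetic progressions.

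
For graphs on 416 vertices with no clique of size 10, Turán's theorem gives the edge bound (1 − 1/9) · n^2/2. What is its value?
Turán density bound = (8/9) · 416^2/2 = 692224/9 ≈ 76913.7778

Turán's theorem: ex(n, K_{r+1}) is achieved by the complete r-partite Turán graph T(n, r) with parts as balanced as possible, and is at most (1 − 1/r) · n^2/2. For r = 9, n = 416: the density bound is (8/9) · 173056/2 = 692224/9 ≈ 76913.7778. The integer-valued extremum is e(T(416, 9)) = 76913, which is strictly less than the density bound 692224/9 since 9 ∤ 416 (the parts of T(416, 9) cannot all be equal).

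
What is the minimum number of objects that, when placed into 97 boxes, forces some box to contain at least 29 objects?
n = (29 − 1)·97 + 1 = 2717

By the generalised pigeonhole principle, to guarantee some box contains ≥ r objects we need more than (r − 1) · k objects total. Threshold: n = (r − 1) · k + 1. With r = 29 and k = 97: n = 28 · 97 + 1 = 2716 + 1 = 2717. For n = 2716 = 28 · 97, we can put exactly 28 objects in every box, avoiding 29 in any single one — so 2717 is tight.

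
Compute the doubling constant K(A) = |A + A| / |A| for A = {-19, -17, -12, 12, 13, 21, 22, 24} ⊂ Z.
K = |A + A| / |A| = 34/8 = 17/4

Enumerate A + A = {a + b : a, b ∈ A}. With |A| = 8, there are |A|^2 = 64 ordered sum pairs; collecting distinct values, A + A = {-38, -36, -34, -31, -29, -24, -7, -6, -5, -4, 0, 1, 2, 3, 4, 5, 7, 9, 10, 12, 24, 25, 26, 33, 34, 35, 36, 37, 42, 43, 44, 45, 46, 48}, so |A + A| = 34. Thus K = 34/8 = 17/4. For comparison, the minimum possible |A + A| over all 8-element sets is 2·8 − 1 = 15 (so min K = 15/8), attained only by arithmetic progressions.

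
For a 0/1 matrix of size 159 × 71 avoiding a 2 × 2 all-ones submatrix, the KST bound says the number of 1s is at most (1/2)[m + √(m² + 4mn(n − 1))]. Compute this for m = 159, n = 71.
z(159, 71; 2, 2) ≤ (1/2)[159 + √(159² + 4·159·71·70)] = (1/2)[159 + √3186201] = 971.9966

Kővári–Sós–Turán: let r_1, ..., r_159 be the row sums and z = Σ r_i the total number of 1s. Each pair of columns can share at most one row with both entries 1 (else a 2×2 all-ones block appears), so Σ_i C(r_i, 2) ≤ C(71, 2) = 2485. By convexity Σ_i C(r_i, 2) ≥ 159·C(z/159, 2) = z(z − 159)/(2·159), giving z² − 159z − 159·71·70 ≤ 0 and hence z ≤ (1/2)[159 + √(25281 + 4·790230)] = (1/2)[159 + √3186201] ≈ (1/2)(159 + 1784.9933) = 971.9966.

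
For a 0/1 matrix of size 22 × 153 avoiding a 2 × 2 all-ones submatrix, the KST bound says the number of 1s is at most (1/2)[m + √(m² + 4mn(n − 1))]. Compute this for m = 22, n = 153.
z(22, 153; 2, 2) ≤ (1/2)[22 + √(22² + 4·22·153·152)] = (1/2)[22 + √2047012] = 726.3691

Kővári–Sós–Turán: let r_1, ..., r_22 be the row sums and z = Σ r_i the total number of 1s. Each pair of columns can share at most one row with both entries 1 (else a 2×2 all-ones block appears), so Σ_i C(r_i, 2) ≤ C(153, 2) = 11628. By convexity Σ_i C(r_i, 2) ≥ 22·C(z/22, 2) = z(z − 22)/(2·22), giving z² − 22z − 22·153·152 ≤ 0 and hence z ≤ (1/2)[22 + √(484 + 4·511632)] = (1/2)[22 + √2047012] ≈ (1/2)(22 + 1430.7383) = 726.3691.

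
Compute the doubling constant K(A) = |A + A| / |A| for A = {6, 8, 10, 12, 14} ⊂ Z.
K = |A + A| / |A| = 9/5

Enumerate A + A = {a + b : a, b ∈ A}. With |A| = 5, there are |A|^2 = 25 ordered sum pairs; collecting distinct values, A + A = {12, 14, 16, 18, 20, 22, 24, 26, 28}, so |A + A| = 9. Thus K = 9/5. Here |A + A| = 2|A| − 1 = 9, the minimum possible — so K = 9/5 is minimal, which holds iff A is an arithmetic progression.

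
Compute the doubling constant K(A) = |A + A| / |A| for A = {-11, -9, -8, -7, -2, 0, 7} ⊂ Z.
K = |A + A| / |A| = 21/7 = 3

Enumerate A + A = {a + b : a, b ∈ A}. With |A| = 7, there are |A|^2 = 49 ordered sum pairs; collecting distinct values, A + A = {-22, -20, -19, -18, -17, -16, -15, -14, -13, -11, -10, -9, -8, -7, -4, -2, -1, 0, 5, 7, 14}, so |A + A| = 21. Thus K = 21/7 = 3. For comparison, the minimum possible |A + A| over all 7-element sets is 2·7 − 1 = 13 (so min K = 13/7), attained only by arithmetic progressions.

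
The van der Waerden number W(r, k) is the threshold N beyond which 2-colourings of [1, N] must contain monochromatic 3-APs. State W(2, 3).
W(2, 3) = 9

Lower bound: the 2-colouring RRBBRRBB of {1, ..., 8} (R at positions {1, 2, 5, 6}, B at {3, 4, 7, 8}) contains no monochromatic 3-term AP, so W(2, 3) > 8. Upper bound: a case analysis on any 2-colouring of {1, ..., 9} forces such an AP. Hence W(2, 3) = 9.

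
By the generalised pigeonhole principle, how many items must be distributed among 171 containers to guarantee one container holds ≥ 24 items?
n = (24 − 1)·171 + 1 = 3934

By the generalised pigeonhole principle, to guarantee some box contains ≥ r objects we need more than (r − 1) · k objects total. Threshold: n = (r − 1) · k + 1. With r = 24 and k = 171: n = 23 · 171 + 1 = 3933 + 1 = 3934. For n = 3933 = 23 · 171, we can put exactly 23 objects in every box, avoiding 24 in any single one — so 3934 is tight.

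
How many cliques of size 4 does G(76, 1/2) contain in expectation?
E[# K_4] = C(76, 4) · (1/2)^C(4, 2) = 1282975 / 2^6 = 20046.484375

For each 4-subset S of vertices (there are C(76, 4) = 1282975 such S), let X_S = 1 if S induces a K_4 (all C(4, 2) = 6 edges present). Then P(X_S = 1) = (1/2)^6 = 1/64. By linearity of expectation, E[# K_4] = C(76, 4) · (1/2)^6 = 1282975 / 64 = 20046.484375.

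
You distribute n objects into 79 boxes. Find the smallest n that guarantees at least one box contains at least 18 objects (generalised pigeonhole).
n = (18 − 1)·79 + 1 = 1344

By the generalised pigeonhole principle, to guarantee some box contains ≥ r objects we need more than (r − 1) · k objects total. Threshold: n = (r − 1) · k + 1. With r = 18 and k = 79: n = 17 · 79 + 1 = 1343 + 1 = 1344. For n = 1343 = 17 · 79, we can put exactly 17 objects in every box, avoiding 18 in any single one — so 1344 is tight.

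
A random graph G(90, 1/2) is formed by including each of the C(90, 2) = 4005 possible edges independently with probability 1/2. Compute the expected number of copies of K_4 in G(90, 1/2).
E[# K_4] = C(90, 4) · (1/2)^C(4, 2) = 2555190 / 2^6 = 1277595/32 = 39924.84375

For each 4-subset S of vertices (there are C(90, 4) = 2555190 such S), let X_S = 1 if S induces a K_4 (all C(4, 2) = 6 edges present). Then P(X_S = 1) = (1/2)^6 = 1/64. By linearity of expectation, E[# K_4] = C(90, 4) · (1/2)^6 = 2555190 / 64 = 1277595/32 = 39924.84375.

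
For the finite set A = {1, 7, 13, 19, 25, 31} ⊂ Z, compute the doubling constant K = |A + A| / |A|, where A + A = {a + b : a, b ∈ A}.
K = |A + A| / |A| = 11/6

Enumerate A + A = {a + b : a, b ∈ A}. With |A| = 6, there are |A|^2 = 36 ordered sum pairs; collecting distinct values, A + A = {2, 8, 14, 20, 26, 32, 38, 44, 50, 56, 62}, so |A + A| = 11. Thus K = 11/6. Here |A + A| = 2|A| − 1 = 11, the minimum possible — so K = 11/6 is minimal, which holds iff A is an arithmetic progression.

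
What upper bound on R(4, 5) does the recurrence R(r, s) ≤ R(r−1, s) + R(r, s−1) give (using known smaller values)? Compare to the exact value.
R(4, 5) ≤ R(3, 5) + R(4, 4) = 14 + 18 = 32; exact value R(4, 5) = 25.

The Erdős–Szekeres recurrence R(r, s) ≤ R(r−1, s) + R(r, s−1) applied to (r, s) = (4, 5) gives
  R(4, 5) ≤ R(3, 5) + R(4, 4) = 14 + 18 = 32.
(Recall R(2, k) = k and R is symmetric.) The recurrence is not tight here (it gives 32, but the exact value is R(4, 5) = 25); the tight upper bound requires a sharper argument than the simple recurrence, combined with a lower-bound construction on K_{24}.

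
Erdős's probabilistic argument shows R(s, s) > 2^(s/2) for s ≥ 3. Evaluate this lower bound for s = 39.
2^(39/2) = 741455.2002; so R(39, 39) > 741455.2002

Colour each edge of K_n uniformly at random with red/blue. The expected number of monochromatic K_39 is C(n, 39) · 2 · 2^(−C(39,2)). If C(n, 39) · 2^(1 − C(39,2)) < 1, then with positive probability no monochromatic K_39 exists, so R(39, 39) > n. The standard estimate C(n, 39) ≤ n^39/39! shows this inequality holds whenever n ≤ 2^(39/2) (since 39! · 2^(C(39,2) − 1) > 2^(39^2/2) ≥ n^39). Hence R(39, 39) > 2^(39/2) = 741455.2002.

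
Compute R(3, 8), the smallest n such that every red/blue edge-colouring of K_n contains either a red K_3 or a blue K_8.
R(3, 8) = 28

Lower bound: an explicit 2-colouring of K_{27} (typically a Paley-type or other structured construction) avoids a red K_3 and a blue K_8, showing R(3, 8) > 27.
Upper bound: the simple Erdős–Szekeres recurrence only gives R(3, 8) ≤ 31; the tight bound R(3, 8) ≤ 28 requires a sharper case analysis (or computer search) of 2-colourings of K_{28}.
Hence R(3, 8) = 28.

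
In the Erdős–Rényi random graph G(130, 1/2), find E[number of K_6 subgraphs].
E[# K_6] = C(130, 6) · (1/2)^C(6, 2) = 5963412000 / 2^15 = 186356625/1024 ≈ 181988.891602

For each 6-subset S of vertices (there are C(130, 6) = 5963412000 such S), let X_S = 1 if S induces a K_6 (all C(6, 2) = 15 edges present). Then P(X_S = 1) = (1/2)^15 = 1/32768. By linearity of expectation, E[# K_6] = C(130, 6) · (1/2)^15 = 5963412000 / 32768 = 186356625/1024 ≈ 181988.891602.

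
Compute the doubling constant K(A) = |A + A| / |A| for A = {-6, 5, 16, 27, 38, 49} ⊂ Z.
K = |A + A| / |A| = 11/6

Enumerate A + A = {a + b : a, b ∈ A}. With |A| = 6, there are |A|^2 = 36 ordered sum pairs; collecting distinct values, A + A = {-12, -1, 10, 21, 32, 43, 54, 65, 76, 87, 98}, so |A + A| = 11. Thus K = 11/6. Here |A + A| = 2|A| − 1 = 11, the minimum possible — so K = 11/6 is minimal, which holds iff A is an arithmetic progression.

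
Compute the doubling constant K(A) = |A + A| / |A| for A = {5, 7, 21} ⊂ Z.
K = |A + A| / |A| = 6/3 = 2

Enumerate A + A = {a + b : a, b ∈ A}. With |A| = 3, there are |A|^2 = 9 ordered sum pairs; collecting distinct values, A + A = {10, 12, 14, 26, 28, 42}, so |A + A| = 6. Thus K = 6/3 = 2. For comparison, the minimum possible |A + A| over all 3-element sets is 2·3 − 1 = 5 (so min K = 5/3), attained only by arithmetic progressions.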